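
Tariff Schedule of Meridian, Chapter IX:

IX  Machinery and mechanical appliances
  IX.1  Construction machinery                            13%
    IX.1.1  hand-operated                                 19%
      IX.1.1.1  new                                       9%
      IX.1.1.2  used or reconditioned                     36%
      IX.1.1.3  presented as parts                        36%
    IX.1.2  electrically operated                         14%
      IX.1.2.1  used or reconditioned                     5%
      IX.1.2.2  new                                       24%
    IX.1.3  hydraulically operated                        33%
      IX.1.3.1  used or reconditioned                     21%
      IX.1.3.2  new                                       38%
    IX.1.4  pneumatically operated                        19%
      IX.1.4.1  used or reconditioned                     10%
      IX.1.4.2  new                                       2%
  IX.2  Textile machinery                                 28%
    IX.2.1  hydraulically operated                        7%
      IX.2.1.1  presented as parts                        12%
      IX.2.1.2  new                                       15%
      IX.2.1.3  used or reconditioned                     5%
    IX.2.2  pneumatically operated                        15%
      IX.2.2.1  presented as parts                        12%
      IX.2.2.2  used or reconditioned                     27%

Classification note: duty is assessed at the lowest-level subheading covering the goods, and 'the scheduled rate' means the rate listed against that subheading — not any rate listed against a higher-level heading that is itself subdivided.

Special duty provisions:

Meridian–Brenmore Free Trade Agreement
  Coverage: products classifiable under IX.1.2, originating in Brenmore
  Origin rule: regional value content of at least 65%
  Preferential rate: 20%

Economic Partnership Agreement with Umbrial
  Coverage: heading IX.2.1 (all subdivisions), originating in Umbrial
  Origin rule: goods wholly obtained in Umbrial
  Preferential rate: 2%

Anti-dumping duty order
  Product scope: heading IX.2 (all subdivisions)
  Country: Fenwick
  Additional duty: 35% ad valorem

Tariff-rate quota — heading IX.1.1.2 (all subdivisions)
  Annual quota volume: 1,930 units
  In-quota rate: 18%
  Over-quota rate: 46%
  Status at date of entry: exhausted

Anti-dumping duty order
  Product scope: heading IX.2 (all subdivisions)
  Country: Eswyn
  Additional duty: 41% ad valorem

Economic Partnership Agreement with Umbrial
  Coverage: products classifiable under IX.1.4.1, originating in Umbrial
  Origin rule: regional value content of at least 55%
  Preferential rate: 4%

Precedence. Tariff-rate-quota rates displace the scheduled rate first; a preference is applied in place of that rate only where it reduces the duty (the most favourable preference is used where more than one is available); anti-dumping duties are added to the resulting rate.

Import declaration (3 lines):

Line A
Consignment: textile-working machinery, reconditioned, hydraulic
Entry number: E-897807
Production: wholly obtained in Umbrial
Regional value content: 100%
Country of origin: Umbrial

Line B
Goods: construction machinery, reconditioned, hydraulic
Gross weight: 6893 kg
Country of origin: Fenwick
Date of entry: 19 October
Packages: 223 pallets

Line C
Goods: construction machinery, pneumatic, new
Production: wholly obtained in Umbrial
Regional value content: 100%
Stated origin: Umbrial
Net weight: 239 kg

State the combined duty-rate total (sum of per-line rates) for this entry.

Line A: textile-working → IX.2; hydraulic → IX.2.1; reconditioned → IX.2.1.3. Scheduled 5%. Umbrial agreement on IX.2.1: wholly obtained → 2% available; Umbrial agreement on IX.1.4.1: IX.2.1.3 not covered; preferential 2%. → 2%.
Line B: construction → IX.1; hydraulic → IX.1.3; reconditioned → IX.1.3.1. Scheduled 21%. No special measure applies. → 21%.
Line C: construction → IX.1; pneumatic → IX.1.4; new → IX.1.4.2. Scheduled 2%. Umbrial agreement on IX.2.1: IX.1.4.2 not covered; Umbrial agreement on IX.1.4.1: IX.1.4.2 not covered. → 2%.
Sum: 2% + 21% + 2% = 25%.

25%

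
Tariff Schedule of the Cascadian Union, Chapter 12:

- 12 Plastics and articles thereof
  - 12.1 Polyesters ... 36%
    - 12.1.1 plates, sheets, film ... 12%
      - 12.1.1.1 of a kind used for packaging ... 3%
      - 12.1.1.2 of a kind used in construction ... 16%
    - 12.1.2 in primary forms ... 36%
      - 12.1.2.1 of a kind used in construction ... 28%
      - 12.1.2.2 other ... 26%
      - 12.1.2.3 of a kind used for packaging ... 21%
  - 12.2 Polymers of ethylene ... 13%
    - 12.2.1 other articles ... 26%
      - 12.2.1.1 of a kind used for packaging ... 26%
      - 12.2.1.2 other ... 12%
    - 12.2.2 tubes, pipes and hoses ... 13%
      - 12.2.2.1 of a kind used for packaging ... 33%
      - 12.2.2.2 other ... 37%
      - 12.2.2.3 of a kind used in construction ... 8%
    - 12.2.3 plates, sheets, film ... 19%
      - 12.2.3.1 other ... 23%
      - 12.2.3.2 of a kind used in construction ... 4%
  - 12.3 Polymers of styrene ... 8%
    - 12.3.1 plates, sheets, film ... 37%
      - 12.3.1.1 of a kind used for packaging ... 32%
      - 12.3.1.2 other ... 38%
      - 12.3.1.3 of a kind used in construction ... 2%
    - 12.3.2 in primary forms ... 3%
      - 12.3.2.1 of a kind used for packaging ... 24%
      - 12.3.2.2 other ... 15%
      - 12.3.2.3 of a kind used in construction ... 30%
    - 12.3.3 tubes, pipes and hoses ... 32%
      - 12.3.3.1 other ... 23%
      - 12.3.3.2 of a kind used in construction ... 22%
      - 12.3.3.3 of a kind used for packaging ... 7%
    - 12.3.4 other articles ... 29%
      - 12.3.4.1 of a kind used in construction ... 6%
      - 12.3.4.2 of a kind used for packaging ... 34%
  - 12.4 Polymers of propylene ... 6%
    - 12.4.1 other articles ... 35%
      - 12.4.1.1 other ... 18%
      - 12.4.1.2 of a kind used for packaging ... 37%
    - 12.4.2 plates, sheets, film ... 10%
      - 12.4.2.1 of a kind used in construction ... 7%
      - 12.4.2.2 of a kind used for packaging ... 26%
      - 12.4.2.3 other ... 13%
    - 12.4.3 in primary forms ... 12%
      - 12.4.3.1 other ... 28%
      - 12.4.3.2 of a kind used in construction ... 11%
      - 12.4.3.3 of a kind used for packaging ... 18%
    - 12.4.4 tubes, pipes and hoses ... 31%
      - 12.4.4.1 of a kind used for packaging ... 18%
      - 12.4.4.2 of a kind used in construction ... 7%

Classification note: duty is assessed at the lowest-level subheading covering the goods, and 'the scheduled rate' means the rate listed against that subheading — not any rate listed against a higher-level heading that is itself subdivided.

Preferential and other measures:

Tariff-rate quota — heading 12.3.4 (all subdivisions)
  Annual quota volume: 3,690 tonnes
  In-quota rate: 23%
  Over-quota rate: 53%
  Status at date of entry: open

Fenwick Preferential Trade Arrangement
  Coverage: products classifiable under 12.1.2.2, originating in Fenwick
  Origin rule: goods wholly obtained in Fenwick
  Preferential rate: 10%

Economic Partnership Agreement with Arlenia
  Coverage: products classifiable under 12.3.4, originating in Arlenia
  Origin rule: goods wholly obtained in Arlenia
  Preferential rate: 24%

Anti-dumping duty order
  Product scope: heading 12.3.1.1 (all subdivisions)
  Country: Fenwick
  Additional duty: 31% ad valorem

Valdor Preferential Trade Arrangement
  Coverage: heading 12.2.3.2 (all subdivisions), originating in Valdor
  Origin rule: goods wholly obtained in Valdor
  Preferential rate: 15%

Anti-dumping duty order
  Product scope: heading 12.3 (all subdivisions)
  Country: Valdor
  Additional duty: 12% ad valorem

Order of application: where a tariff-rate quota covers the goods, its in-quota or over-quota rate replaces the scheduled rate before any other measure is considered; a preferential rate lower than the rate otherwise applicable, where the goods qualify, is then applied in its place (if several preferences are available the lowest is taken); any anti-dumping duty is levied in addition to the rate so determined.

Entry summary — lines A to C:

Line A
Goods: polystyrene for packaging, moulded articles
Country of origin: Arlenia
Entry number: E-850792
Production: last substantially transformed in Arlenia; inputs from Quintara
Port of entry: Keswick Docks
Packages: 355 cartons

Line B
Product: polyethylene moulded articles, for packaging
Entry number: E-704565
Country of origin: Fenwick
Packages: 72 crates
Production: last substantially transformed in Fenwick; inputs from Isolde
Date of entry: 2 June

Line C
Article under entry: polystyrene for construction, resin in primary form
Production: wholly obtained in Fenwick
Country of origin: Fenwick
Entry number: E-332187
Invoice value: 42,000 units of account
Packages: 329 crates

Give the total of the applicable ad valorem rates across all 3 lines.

79%

Line A: polystyrene → 12.3; moulded articles → 12.3.4; for packaging → 12.3.4.2. Scheduled 34%. quota on 12.3.4 open → in-quota 23%; Arlenia agreement on 12.3.4: not wholly obtained. → 23%.
Line B: polyethylene → 12.2; moulded articles → 12.2.1; for packaging → 12.2.1.1. Scheduled 26%. Fenwick agreement on 12.1.2.2: 12.2.1.1 not covered. → 26%.
Line C: polystyrene → 12.3; resin in primary form → 12.3.2; for construction → 12.3.2.3. Scheduled 30%. Fenwick agreement on 12.1.2.2: 12.3.2.3 not covered. → 30%.
Sum: 23% + 26% + 30% = 79%.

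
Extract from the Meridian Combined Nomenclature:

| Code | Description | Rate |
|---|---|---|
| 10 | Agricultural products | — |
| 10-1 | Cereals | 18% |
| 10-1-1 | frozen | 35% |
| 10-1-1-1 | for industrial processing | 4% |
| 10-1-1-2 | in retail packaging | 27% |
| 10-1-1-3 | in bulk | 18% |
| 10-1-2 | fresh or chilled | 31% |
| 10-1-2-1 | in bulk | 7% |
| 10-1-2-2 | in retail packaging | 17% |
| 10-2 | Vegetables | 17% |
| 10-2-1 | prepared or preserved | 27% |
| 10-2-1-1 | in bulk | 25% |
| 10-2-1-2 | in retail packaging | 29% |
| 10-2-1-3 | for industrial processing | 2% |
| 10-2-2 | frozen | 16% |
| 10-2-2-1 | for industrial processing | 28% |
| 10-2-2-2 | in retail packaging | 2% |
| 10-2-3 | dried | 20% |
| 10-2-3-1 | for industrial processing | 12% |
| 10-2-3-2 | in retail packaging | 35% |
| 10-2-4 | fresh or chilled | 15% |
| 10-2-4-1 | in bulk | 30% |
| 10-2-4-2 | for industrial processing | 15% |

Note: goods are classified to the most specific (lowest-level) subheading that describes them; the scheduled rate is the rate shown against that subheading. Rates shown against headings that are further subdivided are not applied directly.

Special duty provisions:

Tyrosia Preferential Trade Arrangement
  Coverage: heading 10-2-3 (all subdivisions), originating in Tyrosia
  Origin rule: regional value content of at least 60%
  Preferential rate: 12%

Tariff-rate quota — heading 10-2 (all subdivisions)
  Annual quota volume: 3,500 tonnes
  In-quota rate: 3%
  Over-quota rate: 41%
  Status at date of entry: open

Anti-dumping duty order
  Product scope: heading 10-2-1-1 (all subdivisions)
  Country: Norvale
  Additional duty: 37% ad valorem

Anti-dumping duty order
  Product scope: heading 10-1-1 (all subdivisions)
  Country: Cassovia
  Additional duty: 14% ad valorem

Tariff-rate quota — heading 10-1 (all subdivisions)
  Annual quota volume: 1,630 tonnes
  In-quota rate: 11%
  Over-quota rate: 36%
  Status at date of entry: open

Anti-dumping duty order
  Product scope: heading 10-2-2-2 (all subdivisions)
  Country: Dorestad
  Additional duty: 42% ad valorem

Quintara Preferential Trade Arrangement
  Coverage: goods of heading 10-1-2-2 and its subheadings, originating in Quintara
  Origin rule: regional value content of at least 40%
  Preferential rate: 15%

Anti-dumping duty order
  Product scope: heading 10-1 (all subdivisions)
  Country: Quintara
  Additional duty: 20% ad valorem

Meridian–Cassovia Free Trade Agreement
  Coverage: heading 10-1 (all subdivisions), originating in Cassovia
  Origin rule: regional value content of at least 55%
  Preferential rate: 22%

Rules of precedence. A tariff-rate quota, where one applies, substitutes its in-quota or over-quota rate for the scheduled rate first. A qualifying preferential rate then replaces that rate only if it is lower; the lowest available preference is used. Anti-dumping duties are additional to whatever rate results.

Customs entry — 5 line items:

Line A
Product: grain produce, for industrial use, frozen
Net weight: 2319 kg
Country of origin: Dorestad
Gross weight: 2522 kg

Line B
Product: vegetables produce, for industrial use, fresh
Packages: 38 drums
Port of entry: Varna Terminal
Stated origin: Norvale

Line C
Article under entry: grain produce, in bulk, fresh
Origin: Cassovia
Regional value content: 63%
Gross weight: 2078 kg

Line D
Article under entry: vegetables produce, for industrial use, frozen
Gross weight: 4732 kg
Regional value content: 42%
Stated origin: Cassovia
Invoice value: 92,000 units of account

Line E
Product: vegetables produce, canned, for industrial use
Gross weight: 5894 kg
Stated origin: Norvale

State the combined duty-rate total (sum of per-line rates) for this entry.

31%

Line A: grain → 10-1; frozen → 10-1-1; for industrial use → 10-1-1-1. Scheduled 4%. quota on 10-1 open → in-quota 11%. → 11%.
Line B: vegetables → 10-2; fresh → 10-2-4; for industrial use → 10-2-4-2. Scheduled 15%. quota on 10-2 open → in-quota 3%. → 3%.
Line C: grain → 10-1; fresh → 10-1-2; in bulk → 10-1-2-1. Scheduled 7%. quota on 10-1 open → in-quota 11%; Cassovia agreement on 10-1: RVC ≥ 55% → 22% available; preference 22% not lower than 11% → no reduction. → 11%.
Line D: vegetables → 10-2; frozen → 10-2-2; for industrial use → 10-2-2-1. Scheduled 28%. quota on 10-2 open → in-quota 3%; Cassovia agreement on 10-1: 10-2-2-1 not covered. → 3%.
Line E: vegetables → 10-2; canned → 10-2-1; for industrial use → 10-2-1-3. Scheduled 2%. quota on 10-2 open → in-quota 3%. → 3%.
Sum: 11% + 3% + 11% + 3% + 3% = 31%.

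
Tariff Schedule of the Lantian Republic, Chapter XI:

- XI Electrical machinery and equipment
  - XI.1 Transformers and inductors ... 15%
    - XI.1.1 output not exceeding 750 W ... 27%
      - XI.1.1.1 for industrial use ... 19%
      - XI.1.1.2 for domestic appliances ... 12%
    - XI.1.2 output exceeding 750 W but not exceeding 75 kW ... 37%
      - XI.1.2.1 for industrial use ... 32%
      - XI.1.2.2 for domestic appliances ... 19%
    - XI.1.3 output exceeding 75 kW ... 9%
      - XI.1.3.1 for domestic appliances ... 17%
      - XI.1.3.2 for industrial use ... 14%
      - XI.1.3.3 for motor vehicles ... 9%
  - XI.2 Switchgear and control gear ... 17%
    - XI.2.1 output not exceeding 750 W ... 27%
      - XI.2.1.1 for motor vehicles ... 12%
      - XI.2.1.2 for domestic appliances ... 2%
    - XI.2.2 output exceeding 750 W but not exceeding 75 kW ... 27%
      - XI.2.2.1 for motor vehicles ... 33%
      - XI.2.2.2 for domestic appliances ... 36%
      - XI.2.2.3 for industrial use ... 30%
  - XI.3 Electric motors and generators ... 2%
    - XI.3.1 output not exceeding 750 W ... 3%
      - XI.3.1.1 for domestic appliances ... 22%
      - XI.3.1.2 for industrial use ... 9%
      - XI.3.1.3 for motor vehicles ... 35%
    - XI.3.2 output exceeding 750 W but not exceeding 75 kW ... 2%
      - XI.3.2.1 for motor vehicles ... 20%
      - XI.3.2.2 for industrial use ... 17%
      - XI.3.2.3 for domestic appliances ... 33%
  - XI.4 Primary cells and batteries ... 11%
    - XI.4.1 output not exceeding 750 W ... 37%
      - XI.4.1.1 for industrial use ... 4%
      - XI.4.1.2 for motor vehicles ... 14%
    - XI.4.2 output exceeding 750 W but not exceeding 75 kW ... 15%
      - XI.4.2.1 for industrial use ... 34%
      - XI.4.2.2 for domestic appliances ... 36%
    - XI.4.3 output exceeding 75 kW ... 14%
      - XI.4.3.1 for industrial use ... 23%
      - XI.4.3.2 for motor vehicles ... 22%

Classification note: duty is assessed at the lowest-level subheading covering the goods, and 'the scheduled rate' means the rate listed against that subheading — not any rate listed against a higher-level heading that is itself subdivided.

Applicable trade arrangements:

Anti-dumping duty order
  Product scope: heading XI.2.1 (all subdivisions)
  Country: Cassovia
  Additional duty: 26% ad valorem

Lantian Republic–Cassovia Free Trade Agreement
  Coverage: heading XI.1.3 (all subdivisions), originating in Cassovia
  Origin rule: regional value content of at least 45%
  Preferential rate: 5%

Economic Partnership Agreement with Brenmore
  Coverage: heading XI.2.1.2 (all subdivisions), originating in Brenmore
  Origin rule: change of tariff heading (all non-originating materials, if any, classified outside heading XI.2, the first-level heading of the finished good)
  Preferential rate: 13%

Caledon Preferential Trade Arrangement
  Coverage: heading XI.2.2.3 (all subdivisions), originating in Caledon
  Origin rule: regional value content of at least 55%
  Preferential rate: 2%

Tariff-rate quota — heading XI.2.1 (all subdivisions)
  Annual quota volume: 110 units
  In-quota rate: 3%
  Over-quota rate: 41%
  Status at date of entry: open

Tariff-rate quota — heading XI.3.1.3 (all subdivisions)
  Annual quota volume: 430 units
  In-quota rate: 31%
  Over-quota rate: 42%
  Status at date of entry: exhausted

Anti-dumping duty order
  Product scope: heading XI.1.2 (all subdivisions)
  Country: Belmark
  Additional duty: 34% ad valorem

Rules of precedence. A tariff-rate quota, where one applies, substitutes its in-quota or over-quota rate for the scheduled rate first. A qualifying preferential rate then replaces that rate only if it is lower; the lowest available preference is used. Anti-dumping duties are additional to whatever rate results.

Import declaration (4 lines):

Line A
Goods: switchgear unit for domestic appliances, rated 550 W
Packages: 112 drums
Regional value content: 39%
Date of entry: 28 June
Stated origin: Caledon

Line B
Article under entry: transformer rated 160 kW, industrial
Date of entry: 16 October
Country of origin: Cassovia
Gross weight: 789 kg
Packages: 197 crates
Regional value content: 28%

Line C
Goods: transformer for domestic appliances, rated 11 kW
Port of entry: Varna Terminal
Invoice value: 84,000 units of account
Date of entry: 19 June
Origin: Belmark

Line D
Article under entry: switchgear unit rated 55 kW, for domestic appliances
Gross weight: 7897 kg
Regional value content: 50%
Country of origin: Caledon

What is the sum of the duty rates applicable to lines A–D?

Line A: switchgear unit → XI.2; rated 550 W → XI.2.1; for domestic appliances → XI.2.1.2. Scheduled 2%. quota on XI.2.1 open → in-quota 3%; Caledon agreement on XI.2.2.3: XI.2.1.2 not covered. → 3%.
Line B: transformer → XI.1; rated 160 kW → XI.1.3; industrial → XI.1.3.2. Scheduled 14%. Cassovia agreement on XI.1.3: RVC < 45%. → 14%.
Line C: transformer → XI.1; rated 11 kW → XI.1.2; for domestic appliances → XI.1.2.2. Scheduled 19%. anti-dumping (Belmark, XI.1.2): +34%; total 19% + 34% = 53%. → 53%.
Line D: switchgear unit → XI.2; rated 55 kW → XI.2.2; for domestic appliances → XI.2.2.2. Scheduled 36%. Caledon agreement on XI.2.2.3: XI.2.2.2 not covered. → 36%.
Sum: 3% + 14% + 53% + 36% = 106%.

106%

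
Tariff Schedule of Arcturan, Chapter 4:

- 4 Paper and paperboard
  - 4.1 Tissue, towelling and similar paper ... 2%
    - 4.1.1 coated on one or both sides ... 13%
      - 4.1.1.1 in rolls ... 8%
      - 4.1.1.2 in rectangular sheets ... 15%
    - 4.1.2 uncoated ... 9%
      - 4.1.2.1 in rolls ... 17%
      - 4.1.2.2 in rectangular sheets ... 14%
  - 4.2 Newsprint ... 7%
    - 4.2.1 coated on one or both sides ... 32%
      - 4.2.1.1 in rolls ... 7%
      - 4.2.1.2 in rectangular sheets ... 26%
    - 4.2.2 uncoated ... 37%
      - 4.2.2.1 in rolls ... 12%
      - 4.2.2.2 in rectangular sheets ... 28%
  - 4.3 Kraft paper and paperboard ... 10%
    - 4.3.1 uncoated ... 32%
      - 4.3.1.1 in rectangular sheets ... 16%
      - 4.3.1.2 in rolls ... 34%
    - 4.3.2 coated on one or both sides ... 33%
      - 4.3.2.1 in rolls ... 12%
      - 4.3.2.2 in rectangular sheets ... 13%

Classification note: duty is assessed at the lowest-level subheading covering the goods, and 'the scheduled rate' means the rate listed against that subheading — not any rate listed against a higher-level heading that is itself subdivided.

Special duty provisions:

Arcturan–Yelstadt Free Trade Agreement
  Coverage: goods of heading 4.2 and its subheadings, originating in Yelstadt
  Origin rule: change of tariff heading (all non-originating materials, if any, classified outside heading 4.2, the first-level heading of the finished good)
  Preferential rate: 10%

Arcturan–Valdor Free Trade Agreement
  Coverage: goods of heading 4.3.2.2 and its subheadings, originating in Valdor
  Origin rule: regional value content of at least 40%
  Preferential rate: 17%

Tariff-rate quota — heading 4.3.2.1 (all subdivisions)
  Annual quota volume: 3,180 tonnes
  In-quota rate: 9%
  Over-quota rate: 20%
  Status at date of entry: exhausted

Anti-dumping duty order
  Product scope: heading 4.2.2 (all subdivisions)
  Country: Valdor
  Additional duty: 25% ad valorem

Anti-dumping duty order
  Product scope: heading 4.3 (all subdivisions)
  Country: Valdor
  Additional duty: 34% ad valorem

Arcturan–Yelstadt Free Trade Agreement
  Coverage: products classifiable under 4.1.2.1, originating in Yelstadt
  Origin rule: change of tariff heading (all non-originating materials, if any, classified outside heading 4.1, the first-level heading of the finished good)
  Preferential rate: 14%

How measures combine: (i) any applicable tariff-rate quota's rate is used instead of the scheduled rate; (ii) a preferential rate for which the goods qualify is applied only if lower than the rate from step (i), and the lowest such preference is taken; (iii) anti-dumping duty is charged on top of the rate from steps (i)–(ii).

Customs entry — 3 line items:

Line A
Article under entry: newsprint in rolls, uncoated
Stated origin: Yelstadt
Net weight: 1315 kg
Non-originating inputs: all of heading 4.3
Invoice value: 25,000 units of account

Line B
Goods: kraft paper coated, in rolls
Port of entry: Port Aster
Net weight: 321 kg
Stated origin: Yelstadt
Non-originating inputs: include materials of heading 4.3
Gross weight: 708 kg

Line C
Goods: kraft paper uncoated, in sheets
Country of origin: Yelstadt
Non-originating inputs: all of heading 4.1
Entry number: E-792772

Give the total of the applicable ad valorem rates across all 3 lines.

46%

Line A: newsprint → 4.2; uncoated → 4.2.2; in rolls → 4.2.2.1. Scheduled 12%. Yelstadt agreement on 4.2: CTH met → 10% available; Yelstadt agreement on 4.1.2.1: 4.2.2.1 not covered; preferential 10%. → 10%.
Line B: kraft paper → 4.3; coated → 4.3.2; in rolls → 4.3.2.1. Scheduled 12%. quota on 4.3.2.1 exhausted → over-quota 20%; Yelstadt agreement on 4.2: 4.3.2.1 not covered; Yelstadt agreement on 4.1.2.1: 4.3.2.1 not covered. → 20%.
Line C: kraft paper → 4.3; uncoated → 4.3.1; in sheets → 4.3.1.1. Scheduled 16%. Yelstadt agreement on 4.2: 4.3.1.1 not covered; Yelstadt agreement on 4.1.2.1: 4.3.1.1 not covered. → 16%.
Sum: 10% + 20% + 16% = 46%.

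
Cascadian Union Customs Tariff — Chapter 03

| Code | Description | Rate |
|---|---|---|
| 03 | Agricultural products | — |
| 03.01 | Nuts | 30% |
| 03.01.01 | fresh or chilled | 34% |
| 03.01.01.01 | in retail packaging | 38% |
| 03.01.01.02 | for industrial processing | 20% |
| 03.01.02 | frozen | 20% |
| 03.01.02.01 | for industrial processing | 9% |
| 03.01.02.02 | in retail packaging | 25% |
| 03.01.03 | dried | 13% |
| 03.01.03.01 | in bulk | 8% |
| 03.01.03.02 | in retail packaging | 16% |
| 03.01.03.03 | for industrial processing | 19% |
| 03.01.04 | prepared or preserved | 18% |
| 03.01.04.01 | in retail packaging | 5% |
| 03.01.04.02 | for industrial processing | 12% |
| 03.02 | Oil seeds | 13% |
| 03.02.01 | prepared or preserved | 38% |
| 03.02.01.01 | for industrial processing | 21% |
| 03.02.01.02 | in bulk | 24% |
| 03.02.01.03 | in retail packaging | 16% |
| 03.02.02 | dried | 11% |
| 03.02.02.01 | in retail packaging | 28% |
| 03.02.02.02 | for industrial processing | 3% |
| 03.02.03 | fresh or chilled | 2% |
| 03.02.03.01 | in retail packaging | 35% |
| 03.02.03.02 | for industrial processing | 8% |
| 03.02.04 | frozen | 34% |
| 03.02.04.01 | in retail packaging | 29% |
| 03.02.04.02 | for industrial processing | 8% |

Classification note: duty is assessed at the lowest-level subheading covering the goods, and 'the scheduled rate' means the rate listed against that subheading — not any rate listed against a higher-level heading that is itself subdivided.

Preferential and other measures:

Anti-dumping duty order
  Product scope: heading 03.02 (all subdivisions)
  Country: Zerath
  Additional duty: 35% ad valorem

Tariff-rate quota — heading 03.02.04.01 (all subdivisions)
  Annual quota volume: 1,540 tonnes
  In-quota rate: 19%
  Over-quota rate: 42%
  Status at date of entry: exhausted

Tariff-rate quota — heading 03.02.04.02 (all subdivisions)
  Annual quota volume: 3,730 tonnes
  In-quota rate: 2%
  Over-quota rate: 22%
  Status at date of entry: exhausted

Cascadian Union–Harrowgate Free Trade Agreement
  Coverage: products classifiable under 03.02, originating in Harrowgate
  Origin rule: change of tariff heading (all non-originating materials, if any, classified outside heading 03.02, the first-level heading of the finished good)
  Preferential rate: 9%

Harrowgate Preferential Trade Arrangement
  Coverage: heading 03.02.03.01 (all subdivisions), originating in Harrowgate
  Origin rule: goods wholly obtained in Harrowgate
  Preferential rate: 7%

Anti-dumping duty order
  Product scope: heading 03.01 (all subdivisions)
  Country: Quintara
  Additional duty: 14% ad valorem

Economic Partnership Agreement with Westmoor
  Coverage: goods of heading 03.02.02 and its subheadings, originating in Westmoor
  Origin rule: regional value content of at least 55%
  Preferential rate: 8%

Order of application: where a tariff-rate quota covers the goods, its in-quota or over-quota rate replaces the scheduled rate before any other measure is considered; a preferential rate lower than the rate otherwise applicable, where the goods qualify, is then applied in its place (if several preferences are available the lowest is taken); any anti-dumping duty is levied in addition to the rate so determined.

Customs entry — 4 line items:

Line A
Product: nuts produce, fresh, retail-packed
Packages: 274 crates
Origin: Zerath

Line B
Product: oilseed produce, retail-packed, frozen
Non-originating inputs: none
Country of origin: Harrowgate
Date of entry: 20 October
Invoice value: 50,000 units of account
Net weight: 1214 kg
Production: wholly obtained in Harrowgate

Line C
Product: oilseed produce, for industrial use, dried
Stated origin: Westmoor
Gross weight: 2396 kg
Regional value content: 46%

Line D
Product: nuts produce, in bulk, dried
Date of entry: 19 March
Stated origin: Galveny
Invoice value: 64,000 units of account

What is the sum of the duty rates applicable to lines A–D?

58%

Line A: nuts → 03.01; fresh → 03.01.01; retail-packed → 03.01.01.01. Scheduled 38%. No special measure applies. → 38%.
Line B: oilseed → 03.02; frozen → 03.02.04; retail-packed → 03.02.04.01. Scheduled 29%. quota on 03.02.04.01 exhausted → over-quota 42%; Harrowgate agreement on 03.02: CTH met → 9% available; Harrowgate agreement on 03.02.03.01: 03.02.04.01 not covered; preferential 9%. → 9%.
Line C: oilseed → 03.02; dried → 03.02.02; for industrial use → 03.02.02.02. Scheduled 3%. Westmoor agreement on 03.02.02: RVC < 55%. → 3%.
Line D: nuts → 03.01; dried → 03.01.03; in bulk → 03.01.03.01. Scheduled 8%. No special measure applies. → 8%.
Sum: 38% + 9% + 3% + 8% = 58%.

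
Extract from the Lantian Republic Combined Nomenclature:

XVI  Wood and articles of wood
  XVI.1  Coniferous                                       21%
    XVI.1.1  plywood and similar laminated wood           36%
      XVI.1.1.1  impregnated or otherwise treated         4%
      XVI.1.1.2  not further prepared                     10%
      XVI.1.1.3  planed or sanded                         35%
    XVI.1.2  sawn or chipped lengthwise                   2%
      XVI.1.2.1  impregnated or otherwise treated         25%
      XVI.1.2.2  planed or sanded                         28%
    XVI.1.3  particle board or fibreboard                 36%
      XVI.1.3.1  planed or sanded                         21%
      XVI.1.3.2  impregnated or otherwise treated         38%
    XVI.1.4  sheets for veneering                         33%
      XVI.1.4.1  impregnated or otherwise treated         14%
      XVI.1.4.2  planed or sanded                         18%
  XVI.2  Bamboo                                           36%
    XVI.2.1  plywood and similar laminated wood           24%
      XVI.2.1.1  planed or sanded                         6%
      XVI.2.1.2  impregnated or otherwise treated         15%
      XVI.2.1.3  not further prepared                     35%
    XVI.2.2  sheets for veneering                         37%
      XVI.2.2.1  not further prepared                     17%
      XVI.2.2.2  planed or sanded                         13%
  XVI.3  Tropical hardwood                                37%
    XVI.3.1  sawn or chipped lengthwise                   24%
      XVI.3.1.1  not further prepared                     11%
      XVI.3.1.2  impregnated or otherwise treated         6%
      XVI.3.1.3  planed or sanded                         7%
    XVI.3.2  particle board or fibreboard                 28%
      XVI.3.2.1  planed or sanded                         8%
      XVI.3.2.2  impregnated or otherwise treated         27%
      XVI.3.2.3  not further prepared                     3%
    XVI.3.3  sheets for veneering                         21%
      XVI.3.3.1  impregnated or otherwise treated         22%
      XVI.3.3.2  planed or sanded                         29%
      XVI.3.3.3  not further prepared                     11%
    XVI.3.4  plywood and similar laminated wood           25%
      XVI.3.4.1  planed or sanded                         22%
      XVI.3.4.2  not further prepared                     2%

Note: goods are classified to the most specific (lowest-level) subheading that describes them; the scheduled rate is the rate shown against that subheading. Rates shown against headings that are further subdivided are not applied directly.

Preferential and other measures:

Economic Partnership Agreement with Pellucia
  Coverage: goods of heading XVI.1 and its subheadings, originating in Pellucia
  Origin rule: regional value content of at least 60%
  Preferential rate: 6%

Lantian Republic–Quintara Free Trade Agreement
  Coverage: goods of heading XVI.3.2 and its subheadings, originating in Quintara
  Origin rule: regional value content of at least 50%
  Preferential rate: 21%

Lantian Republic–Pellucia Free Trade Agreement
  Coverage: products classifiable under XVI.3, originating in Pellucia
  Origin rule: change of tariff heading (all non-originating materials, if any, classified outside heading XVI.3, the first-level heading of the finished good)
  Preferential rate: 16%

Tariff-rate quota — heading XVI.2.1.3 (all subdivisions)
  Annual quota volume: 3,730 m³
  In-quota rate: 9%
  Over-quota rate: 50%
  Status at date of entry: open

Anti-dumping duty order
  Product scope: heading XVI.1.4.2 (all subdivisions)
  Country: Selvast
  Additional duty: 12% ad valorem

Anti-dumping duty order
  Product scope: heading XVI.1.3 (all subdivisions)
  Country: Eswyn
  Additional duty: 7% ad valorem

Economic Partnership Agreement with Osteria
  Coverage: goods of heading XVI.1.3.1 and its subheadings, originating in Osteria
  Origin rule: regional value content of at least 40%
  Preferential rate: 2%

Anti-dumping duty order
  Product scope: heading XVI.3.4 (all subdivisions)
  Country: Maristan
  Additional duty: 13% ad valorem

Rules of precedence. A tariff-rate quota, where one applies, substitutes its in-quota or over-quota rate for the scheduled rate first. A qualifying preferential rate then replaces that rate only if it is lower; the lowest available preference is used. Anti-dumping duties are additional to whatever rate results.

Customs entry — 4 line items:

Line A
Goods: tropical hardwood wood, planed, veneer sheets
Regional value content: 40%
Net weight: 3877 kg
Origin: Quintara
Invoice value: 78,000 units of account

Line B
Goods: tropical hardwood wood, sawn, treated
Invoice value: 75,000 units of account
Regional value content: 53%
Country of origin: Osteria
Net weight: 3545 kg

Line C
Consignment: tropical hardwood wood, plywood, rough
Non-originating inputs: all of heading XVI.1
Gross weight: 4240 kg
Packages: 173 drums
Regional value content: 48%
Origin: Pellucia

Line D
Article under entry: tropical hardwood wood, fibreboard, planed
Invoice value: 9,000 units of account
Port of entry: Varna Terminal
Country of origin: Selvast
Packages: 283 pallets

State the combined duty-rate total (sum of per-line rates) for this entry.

Line A: tropical hardwood → XVI.3; veneer sheets → XVI.3.3; planed → XVI.3.3.2. Scheduled 29%. Quintara agreement on XVI.3.2: XVI.3.3.2 not covered. → 29%.
Line B: tropical hardwood → XVI.3; sawn → XVI.3.1; treated → XVI.3.1.2. Scheduled 6%. Osteria agreement on XVI.1.3.1: XVI.3.1.2 not covered. → 6%.
Line C: tropical hardwood → XVI.3; plywood → XVI.3.4; rough → XVI.3.4.2. Scheduled 2%. Pellucia agreement on XVI.1: XVI.3.4.2 not covered; Pellucia agreement on XVI.3: CTH met → 16% available; preference 16% not lower than 2% → no reduction. → 2%.
Line D: tropical hardwood → XVI.3; fibreboard → XVI.3.2; planed → XVI.3.2.1. Scheduled 8%. No special measure applies. → 8%.
Sum: 29% + 6% + 2% + 8% = 45%.

45%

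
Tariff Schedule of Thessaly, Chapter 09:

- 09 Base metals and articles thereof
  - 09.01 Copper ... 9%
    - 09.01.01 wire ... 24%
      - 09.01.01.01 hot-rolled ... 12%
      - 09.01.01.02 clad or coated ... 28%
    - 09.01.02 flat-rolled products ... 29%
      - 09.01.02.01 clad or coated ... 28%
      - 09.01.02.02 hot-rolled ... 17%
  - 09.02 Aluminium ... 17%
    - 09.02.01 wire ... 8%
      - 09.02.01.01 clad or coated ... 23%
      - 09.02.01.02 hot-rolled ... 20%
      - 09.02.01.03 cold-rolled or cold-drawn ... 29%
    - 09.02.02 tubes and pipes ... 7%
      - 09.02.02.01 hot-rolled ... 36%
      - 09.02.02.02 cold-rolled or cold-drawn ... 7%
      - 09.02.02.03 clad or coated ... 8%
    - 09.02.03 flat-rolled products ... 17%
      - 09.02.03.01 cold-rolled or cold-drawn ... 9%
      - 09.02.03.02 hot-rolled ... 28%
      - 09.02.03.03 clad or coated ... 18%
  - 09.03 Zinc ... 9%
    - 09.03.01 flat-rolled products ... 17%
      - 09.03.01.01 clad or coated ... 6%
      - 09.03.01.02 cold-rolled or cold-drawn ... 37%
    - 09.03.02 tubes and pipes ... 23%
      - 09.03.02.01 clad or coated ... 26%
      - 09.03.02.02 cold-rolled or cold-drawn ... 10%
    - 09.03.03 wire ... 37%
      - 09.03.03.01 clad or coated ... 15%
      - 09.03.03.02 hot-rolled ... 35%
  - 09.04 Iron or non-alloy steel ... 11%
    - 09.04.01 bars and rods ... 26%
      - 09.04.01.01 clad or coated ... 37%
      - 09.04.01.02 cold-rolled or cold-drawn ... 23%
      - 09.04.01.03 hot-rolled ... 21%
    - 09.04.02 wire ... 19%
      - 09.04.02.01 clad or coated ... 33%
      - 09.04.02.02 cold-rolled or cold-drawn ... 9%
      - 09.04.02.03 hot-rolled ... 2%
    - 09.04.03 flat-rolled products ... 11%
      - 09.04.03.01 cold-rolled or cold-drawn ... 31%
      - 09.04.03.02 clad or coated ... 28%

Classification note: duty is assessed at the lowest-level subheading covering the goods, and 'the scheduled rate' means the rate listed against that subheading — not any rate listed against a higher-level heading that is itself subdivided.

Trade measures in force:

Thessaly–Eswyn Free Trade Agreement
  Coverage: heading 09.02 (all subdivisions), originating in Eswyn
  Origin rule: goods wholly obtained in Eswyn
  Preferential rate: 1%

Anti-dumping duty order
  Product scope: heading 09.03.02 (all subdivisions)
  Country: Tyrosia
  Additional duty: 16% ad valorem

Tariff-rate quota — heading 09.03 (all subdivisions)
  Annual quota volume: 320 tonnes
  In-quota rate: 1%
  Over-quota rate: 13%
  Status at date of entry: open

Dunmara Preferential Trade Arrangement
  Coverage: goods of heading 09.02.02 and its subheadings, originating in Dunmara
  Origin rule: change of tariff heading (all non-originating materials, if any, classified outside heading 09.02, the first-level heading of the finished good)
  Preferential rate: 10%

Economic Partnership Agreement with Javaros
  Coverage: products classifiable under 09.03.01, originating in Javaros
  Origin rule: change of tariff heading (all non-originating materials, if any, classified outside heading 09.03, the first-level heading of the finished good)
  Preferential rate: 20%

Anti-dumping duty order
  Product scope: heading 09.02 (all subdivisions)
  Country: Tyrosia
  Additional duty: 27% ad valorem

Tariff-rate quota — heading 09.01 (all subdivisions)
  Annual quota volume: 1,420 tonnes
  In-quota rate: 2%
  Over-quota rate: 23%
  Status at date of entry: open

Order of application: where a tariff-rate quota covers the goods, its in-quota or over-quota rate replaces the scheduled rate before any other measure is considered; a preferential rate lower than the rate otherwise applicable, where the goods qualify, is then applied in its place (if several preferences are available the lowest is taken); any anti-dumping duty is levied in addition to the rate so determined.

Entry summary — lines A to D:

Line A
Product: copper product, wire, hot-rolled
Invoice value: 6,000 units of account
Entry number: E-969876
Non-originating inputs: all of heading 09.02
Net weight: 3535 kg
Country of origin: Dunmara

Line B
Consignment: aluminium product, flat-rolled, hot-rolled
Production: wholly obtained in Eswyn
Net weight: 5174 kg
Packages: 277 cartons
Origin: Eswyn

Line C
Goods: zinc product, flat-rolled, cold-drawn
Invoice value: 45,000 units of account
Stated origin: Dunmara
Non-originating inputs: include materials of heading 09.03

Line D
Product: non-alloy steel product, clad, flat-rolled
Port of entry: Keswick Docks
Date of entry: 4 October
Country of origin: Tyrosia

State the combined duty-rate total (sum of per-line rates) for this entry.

32%

Line A: copper → 09.01; wire → 09.01.01; hot-rolled → 09.01.01.01. Scheduled 12%. quota on 09.01 open → in-quota 2%; Dunmara agreement on 09.02.02: 09.01.01.01 not covered. → 2%.
Line B: aluminium → 09.02; flat-rolled → 09.02.03; hot-rolled → 09.02.03.02. Scheduled 28%. Eswyn agreement on 09.02: wholly obtained → 1% available; preferential 1%. → 1%.
Line C: zinc → 09.03; flat-rolled → 09.03.01; cold-drawn → 09.03.01.02. Scheduled 37%. quota on 09.03 open → in-quota 1%; Dunmara agreement on 09.02.02: 09.03.01.02 not covered. → 1%.
Line D: non-alloy steel → 09.04; flat-rolled → 09.04.03; clad → 09.04.03.02. Scheduled 28%. No special measure applies. → 28%.
Sum: 2% + 1% + 1% + 28% = 32%.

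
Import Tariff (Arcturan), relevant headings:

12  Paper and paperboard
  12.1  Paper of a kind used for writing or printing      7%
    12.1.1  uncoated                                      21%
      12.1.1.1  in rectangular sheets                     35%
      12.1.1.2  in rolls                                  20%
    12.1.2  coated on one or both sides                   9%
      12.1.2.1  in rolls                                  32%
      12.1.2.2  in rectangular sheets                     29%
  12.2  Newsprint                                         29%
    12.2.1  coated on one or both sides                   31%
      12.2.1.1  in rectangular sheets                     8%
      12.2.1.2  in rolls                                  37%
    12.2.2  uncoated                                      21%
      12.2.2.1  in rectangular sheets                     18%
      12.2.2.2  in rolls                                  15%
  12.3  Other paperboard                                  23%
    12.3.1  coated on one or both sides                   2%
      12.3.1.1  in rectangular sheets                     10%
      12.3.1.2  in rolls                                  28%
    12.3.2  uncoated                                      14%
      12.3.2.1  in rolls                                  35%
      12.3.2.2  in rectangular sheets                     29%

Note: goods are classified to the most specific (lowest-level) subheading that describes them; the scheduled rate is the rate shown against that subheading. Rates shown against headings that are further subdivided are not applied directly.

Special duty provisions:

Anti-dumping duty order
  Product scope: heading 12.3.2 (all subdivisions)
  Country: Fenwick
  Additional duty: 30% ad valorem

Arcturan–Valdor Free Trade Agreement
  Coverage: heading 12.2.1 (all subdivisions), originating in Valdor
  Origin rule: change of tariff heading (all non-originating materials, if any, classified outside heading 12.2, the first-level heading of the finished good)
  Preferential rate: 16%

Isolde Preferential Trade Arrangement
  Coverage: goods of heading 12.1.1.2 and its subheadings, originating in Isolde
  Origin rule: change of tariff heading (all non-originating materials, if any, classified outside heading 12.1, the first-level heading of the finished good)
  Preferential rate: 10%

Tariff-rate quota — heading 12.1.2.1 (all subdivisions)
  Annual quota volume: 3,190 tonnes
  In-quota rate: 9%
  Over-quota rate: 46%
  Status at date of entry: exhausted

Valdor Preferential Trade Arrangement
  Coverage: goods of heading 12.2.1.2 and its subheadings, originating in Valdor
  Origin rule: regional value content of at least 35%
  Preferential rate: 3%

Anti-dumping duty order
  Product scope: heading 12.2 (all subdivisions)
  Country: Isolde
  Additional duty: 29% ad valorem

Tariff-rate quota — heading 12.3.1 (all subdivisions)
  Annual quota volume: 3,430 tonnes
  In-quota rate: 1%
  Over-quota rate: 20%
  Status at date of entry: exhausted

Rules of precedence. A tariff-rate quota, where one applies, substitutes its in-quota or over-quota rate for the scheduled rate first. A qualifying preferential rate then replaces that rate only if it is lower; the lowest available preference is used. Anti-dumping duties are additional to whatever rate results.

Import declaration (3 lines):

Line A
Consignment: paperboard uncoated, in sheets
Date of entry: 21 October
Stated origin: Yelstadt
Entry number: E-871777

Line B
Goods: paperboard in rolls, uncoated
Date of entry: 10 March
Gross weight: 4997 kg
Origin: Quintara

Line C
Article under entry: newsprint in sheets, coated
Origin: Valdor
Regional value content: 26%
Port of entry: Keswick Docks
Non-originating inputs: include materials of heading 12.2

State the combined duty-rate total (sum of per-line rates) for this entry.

Line A: paperboard → 12.3; uncoated → 12.3.2; in sheets → 12.3.2.2. Scheduled 29%. No special measure applies. → 29%.
Line B: paperboard → 12.3; uncoated → 12.3.2; in rolls → 12.3.2.1. Scheduled 35%. No special measure applies. → 35%.
Line C: newsprint → 12.2; coated → 12.2.1; in sheets → 12.2.1.1. Scheduled 8%. Valdor agreement on 12.2.1: CTH not met; Valdor agreement on 12.2.1.2: 12.2.1.1 not covered. → 8%.
Sum: 29% + 35% + 8% = 72%.

72%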